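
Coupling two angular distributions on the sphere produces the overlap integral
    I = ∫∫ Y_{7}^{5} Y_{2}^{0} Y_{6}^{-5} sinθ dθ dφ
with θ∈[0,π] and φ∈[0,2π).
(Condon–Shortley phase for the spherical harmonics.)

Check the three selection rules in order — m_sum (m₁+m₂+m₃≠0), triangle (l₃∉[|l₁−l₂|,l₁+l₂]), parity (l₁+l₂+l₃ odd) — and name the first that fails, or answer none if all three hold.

parity

Σmᵢ = 0  ✓
l₃∈[|l₁−l₂|,l₁+l₂]=[5,9], have l₃=6  ✓
Σlᵢ = 15 ⇒ odd  ✗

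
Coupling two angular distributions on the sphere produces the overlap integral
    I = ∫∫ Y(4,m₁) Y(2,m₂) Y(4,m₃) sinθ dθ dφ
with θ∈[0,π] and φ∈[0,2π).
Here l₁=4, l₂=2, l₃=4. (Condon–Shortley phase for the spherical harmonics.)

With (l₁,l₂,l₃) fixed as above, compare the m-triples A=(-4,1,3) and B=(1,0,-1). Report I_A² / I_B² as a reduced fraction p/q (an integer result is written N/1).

l's match ⇒ only the (l;m) 3-j factors differ between A and B.
A: triangle coeff Δ(4,2,4) = 1/13860; Σ_t [2,2]: t=2:+1/1440 = 1/1440; (3j)²=7/165 [(4 2 4; -4 1 3)], sign=-1
B: triangle coeff Δ(4,2,4) = 1/13860; Σ_t [0,2]: t=0:+1/144 t=1:−1/48 t=2:+1/480 = -17/1440; (3j)²=289/13860 [(4 2 4; 1 0 -1)], sign=+1
I_A²/I_B² = (7/165)/(289/13860) = 588/289

588/289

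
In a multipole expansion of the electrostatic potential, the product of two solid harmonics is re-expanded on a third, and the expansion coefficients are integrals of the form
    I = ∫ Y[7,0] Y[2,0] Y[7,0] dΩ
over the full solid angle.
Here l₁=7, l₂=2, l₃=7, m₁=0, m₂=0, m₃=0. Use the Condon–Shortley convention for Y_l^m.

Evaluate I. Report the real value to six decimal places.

Checks pass: Σm=0; 16 even; l₃=7∈[5,9].
(2·7+1)(2·2+1)(2·7+1) = 1125
Δ: 2! 12! 2! / 17! → 1/185640
sum: t=0:+1/2419200 t=1:−1/518400 t=2:+1/2419200 = -1/907200
3j²(7 2 7; 0 0 0) = Δ·Π!·Σ² = 56/3315  (sign +1)
(m-triple is (0,0,0) — same symbol as above.)
combine: 4πI² = 1125·56/3315·56/3315 = 15680/48841
take √, sign +1: I = 0.15983645

0.159836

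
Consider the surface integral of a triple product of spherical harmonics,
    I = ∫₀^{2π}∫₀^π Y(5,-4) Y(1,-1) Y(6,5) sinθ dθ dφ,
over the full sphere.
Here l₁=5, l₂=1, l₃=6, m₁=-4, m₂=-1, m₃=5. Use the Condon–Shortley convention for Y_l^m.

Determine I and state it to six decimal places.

-0.303018

Checks pass: Σm=0; 12 even; l₃=6∈[4,6].
(2·5+1)(2·1+1)(2·6+1) = 429
Δ: 0! 10! 2! / 13! → 1/858
sum: t=0:+1/14400 = 1/14400
3j²(5 1 6; 0 0 0) = Δ·Π!·Σ² = 6/143  (sign +1)
sum: t=0:+1/725760 = 1/725760
3j²(5 1 6; -4 -1 5) = Δ·Π!·Σ² = 5/78  (sign -1)
combine: 4πI² = 429·6/143·5/78 = 15/13
take √, sign -1: I = -0.30301841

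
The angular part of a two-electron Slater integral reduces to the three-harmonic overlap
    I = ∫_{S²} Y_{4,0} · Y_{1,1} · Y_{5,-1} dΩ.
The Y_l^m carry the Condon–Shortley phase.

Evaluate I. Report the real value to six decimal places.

-0.190188

Rules hold: Σm=0, L=10 even, 3≤5≤5.
N = 9·3·11 = 297
Δ = 0!·8!·2!/11! = 1/495
Racah Σ t=0..0: t=0:+1/576 = 1/576
⇒ 3j(4 1 5; 0 0 0)² = 5/99, sgn -1
Racah Σ t=0..0: t=0:+1/1152 = 1/1152
⇒ 3j(4 1 5; 0 1 -1)² = 1/33, sgn +1
4πI² = N·(3j₀)²·(3jₘ)² = 5/11
I = -1·√(0.454545/4π) = -0.19018827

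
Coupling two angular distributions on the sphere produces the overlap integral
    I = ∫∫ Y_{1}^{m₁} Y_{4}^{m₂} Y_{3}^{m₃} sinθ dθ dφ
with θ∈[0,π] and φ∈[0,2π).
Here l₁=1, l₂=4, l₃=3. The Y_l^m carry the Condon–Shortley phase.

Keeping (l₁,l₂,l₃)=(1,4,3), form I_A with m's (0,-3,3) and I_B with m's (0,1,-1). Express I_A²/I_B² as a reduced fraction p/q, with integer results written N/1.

Shared (l₁,l₂,l₃)=(1,4,3): N and (l;000)² cancel in I_A²/I_B².
A: Δ = 2!·0!·6!/9! = 1/252; Racah Σ t=1..1: t=1:−1/720 = -1/720; ⇒ 3j(1 4 3; 0 -3 3)² = 1/36, sgn -1
B: Δ = 2!·0!·6!/9! = 1/252; Racah Σ t=1..1: t=1:−1/48 = -1/48; ⇒ 3j(1 4 3; 0 1 -1)² = 5/84, sgn -1
I_A²/I_B² = (1/36)/(5/84) = 7/15

7/15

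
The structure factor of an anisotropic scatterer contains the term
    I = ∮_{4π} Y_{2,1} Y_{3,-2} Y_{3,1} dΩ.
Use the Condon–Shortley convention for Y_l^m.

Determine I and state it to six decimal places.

0.162868

m-sum 0 ✓  L=8 even ✓  1≤3≤5 ✓
Π(2lᵢ+1) = 5×7×7 = 245
triangle coeff Δ(2,3,3) = 1/3780
Σ_t [0,2]: t=0:+1/24 t=1:−1/4 t=2:+1/24 = -1/6
(3j)²=4/105 [(2 3 3; 0 0 0)], sign=+1
Σ_t [0,1]: t=0:+1/12 t=1:−1/48 = 1/16
(3j)²=1/28 [(2 3 3; 1 -2 1)], sign=+1
⇒ 4πI² = 1/3
I = (+1)√(1/3/(4π)) = 0.16286750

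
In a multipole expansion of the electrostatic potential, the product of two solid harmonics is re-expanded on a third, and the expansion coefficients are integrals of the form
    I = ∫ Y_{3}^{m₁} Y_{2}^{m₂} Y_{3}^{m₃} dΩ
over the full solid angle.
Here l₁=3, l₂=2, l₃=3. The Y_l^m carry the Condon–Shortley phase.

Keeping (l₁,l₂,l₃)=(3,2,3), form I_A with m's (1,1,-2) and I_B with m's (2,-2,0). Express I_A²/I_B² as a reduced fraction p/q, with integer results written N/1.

Same 3,2,3: normalisation and zero-m 3j drop out of the ratio.
A: Δ: 2! 4! 2! / 9! → 1/3780; sum: t=1:−1/12 t=2:+1/48 = -1/16; 3j²(3 2 3; 1 1 -2) = Δ·Π!·Σ² = 1/28  (sign +1)
B: Δ: 2! 4! 2! / 9! → 1/3780; sum: t=0:+1/24 = 1/24; 3j²(3 2 3; 2 -2 0) = Δ·Π!·Σ² = 1/21  (sign -1)
I_A²/I_B² = (1/28)/(1/21) = 3/4

3/4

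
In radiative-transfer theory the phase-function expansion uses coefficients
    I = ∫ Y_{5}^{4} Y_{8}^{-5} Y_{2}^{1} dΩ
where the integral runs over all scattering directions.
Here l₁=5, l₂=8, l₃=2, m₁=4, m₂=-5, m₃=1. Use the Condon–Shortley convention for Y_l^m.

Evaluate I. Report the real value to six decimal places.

0.000000

triangle: need 3≤l₃≤13, have 2; I=0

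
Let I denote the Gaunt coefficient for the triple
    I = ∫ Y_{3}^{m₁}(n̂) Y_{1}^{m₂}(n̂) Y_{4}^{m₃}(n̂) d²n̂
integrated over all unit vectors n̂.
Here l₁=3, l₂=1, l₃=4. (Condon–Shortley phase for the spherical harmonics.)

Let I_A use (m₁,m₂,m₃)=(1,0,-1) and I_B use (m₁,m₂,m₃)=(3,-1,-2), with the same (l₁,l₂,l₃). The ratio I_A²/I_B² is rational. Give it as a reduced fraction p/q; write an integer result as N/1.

Same 3,1,4: normalisation and zero-m 3j drop out of the ratio.
A: Δ: 0! 6! 2! / 9! → 1/252; sum: t=0:+1/48 = 1/48; 3j²(3 1 4; 1 0 -1) = Δ·Π!·Σ² = 5/84  (sign -1)
B: Δ: 0! 6! 2! / 9! → 1/252; sum: t=0:+1/1440 = 1/1440; 3j²(3 1 4; 3 -1 -2) = Δ·Π!·Σ² = 1/252  (sign +1)
I_A²/I_B² = (5/84)/(1/252) = 15/1

15/1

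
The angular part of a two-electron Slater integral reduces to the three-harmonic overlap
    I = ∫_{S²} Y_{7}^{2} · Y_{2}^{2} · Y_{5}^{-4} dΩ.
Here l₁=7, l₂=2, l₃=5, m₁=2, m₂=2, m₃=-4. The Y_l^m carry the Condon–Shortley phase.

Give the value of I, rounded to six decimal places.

Rules hold: Σm=0, L=14 even, 5≤5≤9.
N = 15·5·11 = 825
Δ = 4!·10!·0!/15! = 1/15015
Racah Σ t=2..2: t=2:+1/57600 = 1/57600
⇒ 3j(7 2 5; 0 0 0)² = 21/715, sgn -1
Racah Σ t=4..4: t=4:+1/8709120 = 1/8709120
⇒ 3j(7 2 5; 2 2 -4)² = 1/3003, sgn -1
4πI² = N·(3j₀)²·(3jₘ)² = 15/1859
I = +1·√(0.00806885/4π) = 0.02533967

0.025340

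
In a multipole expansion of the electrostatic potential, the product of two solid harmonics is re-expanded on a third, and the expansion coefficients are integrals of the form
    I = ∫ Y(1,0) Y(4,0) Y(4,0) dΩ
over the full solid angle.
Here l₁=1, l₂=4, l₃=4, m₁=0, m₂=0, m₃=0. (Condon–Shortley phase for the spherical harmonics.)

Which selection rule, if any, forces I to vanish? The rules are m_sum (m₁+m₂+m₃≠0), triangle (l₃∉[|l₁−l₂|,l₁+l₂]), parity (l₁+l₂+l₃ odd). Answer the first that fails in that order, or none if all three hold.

m₁+m₂+m₃ = 0 + 0 + 0 = 0  ✓
triangle: |1−4|=3 ≤ l₃=4 ≤ 1+4=5  ✓
parity: l₁+l₂+l₃ = 9 is odd  ✗

parity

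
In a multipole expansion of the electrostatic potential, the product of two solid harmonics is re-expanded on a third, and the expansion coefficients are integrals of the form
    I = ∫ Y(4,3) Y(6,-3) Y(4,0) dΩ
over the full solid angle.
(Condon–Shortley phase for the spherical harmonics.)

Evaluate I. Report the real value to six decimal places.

Checks pass: Σm=0; 14 even; l₃=4∈[2,10].
(2·4+1)(2·6+1)(2·4+1) = 1053
Δ: 6! 2! 6! / 15! → 1/1261260
sum: t=2:+1/4608 t=3:−1/1296 t=4:+1/4608 = -7/20736
3j²(4 6 4; 0 0 0) = Δ·Π!·Σ² = 20/1287  (sign -1)
sum: t=0:+1/25920 t=1:−1/11520 = -1/20736
3j²(4 6 4; 3 -3 0) = Δ·Π!·Σ² = 5/429  (sign -1)
combine: 4πI² = 1053·20/1287·5/429 = 300/1573
take √, sign +1: I = 0.12319450

0.123195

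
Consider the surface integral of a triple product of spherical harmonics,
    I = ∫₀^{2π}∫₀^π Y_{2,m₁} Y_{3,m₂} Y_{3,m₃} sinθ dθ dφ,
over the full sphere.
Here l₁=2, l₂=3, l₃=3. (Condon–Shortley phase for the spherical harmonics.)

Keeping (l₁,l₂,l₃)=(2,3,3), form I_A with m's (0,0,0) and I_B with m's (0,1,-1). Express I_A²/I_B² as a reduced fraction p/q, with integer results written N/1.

16/9

Same 2,3,3: normalisation and zero-m 3j drop out of the ratio.
A: Δ: 2! 2! 4! / 9! → 1/3780; sum: t=0:+1/24 t=1:−1/4 t=2:+1/24 = -1/6; 3j²(2 3 3; 0 0 0) = Δ·Π!·Σ² = 4/105  (sign +1)
B: Δ: 2! 2! 4! / 9! → 1/3780; sum: t=0:+1/96 t=1:−1/6 t=2:+1/16 = -3/32; 3j²(2 3 3; 0 1 -1) = Δ·Π!·Σ² = 3/140  (sign -1)
I_A²/I_B² = (4/105)/(3/140) = 16/9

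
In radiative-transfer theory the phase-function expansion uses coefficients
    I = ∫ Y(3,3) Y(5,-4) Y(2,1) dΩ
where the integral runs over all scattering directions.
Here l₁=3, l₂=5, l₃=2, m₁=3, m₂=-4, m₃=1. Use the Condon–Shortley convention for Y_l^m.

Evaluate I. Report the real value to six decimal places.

m-sum 0 ✓  L=10 even ✓  2≤2≤8 ✓
Π(2lᵢ+1) = 7×11×5 = 385
triangle coeff Δ(3,5,2) = 1/2310
Σ_t [3,3]: t=3:−1/144 = -1/144
(3j)²=10/231 [(3 5 2; 0 0 0)], sign=-1
Σ_t [0,0]: t=0:+1/4320 = 1/4320
(3j)²=2/55 [(3 5 2; 3 -4 1)], sign=-1
⇒ 4πI² = 20/33
I = (+1)√(20/33/(4π)) = 0.21961050

0.219610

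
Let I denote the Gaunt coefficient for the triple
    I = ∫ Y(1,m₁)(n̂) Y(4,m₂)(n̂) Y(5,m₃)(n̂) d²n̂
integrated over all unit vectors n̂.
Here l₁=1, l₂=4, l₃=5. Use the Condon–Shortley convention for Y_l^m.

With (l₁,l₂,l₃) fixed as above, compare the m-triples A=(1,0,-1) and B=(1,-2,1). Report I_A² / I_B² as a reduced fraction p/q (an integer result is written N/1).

5/2

Shared (l₁,l₂,l₃)=(1,4,5): N and (l;000)² cancel in I_A²/I_B².
A: Δ = 0!·2!·8!/11! = 1/495; Racah Σ t=0..0: t=0:+1/1152 = 1/1152; ⇒ 3j(1 4 5; 1 0 -1)² = 1/33, sgn +1
B: Δ = 0!·2!·8!/11! = 1/495; Racah Σ t=0..0: t=0:+1/2880 = 1/2880; ⇒ 3j(1 4 5; 1 -2 1)² = 2/165, sgn +1
I_A²/I_B² = (1/33)/(2/165) = 5/2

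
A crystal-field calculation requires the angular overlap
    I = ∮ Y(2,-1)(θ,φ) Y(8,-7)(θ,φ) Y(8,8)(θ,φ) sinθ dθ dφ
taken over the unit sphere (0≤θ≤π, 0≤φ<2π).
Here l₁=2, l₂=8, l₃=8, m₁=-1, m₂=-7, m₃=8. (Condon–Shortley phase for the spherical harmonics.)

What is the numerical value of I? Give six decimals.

0.162642

Checks pass: Σm=0; 18 even; l₃=8∈[6,10].
(2·2+1)(2·8+1)(2·8+1) = 1445
Δ: 2! 2! 14! / 19! → 1/348840
sum: t=0:+1/116121600 t=1:−1/25401600 t=2:+1/116121600 = -1/45158400
3j²(2 8 8; 0 0 0) = Δ·Π!·Σ² = 24/1615  (sign -1)
sum: t=1:−1/174356582400 = -1/174356582400
3j²(2 8 8; -1 -7 8) = Δ·Π!·Σ² = 5/323  (sign -1)
combine: 4πI² = 1445·24/1615·5/323 = 120/361
take √, sign +1: I = 0.16264177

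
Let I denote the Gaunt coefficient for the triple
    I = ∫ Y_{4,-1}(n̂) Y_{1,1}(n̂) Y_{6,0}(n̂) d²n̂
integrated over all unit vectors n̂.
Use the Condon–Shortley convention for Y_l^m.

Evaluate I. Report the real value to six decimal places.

|4−1|≤6≤4+1 violated ⇒ I = 0

0.000000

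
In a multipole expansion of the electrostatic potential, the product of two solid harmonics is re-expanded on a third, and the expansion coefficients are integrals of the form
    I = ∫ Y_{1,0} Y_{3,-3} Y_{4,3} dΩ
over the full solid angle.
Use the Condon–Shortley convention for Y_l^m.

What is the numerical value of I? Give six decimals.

-0.162868

Checks pass: Σm=0; 8 even; l₃=4∈[2,4].
(2·1+1)(2·3+1)(2·4+1) = 189
Δ: 0! 2! 6! / 9! → 1/252
sum: t=0:+1/36 = 1/36
3j²(1 3 4; 0 0 0) = Δ·Π!·Σ² = 4/63  (sign +1)
sum: t=0:+1/720 = 1/720
3j²(1 3 4; 0 -3 3) = Δ·Π!·Σ² = 1/36  (sign -1)
combine: 4πI² = 189·4/63·1/36 = 1/3
take √, sign -1: I = -0.16286750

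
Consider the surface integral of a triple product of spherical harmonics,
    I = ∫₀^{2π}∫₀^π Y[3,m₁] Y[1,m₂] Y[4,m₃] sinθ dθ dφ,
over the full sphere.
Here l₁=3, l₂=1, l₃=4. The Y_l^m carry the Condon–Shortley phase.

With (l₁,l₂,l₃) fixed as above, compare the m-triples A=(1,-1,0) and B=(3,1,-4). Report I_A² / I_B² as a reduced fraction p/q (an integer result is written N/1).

3/14

Shared (l₁,l₂,l₃)=(3,1,4): N and (l;000)² cancel in I_A²/I_B².
A: Δ = 0!·6!·2!/9! = 1/252; Racah Σ t=0..0: t=0:+1/96 = 1/96; ⇒ 3j(3 1 4; 1 -1 0)² = 1/42, sgn +1
B: Δ = 0!·6!·2!/9! = 1/252; Racah Σ t=0..0: t=0:+1/1440 = 1/1440; ⇒ 3j(3 1 4; 3 1 -4)² = 1/9, sgn +1
I_A²/I_B² = (1/42)/(1/9) = 3/14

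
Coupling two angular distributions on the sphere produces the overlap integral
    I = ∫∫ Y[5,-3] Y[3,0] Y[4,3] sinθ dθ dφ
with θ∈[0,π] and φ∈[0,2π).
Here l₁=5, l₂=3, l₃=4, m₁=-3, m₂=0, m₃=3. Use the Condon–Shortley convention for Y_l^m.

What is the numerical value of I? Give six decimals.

0.103862

Rules hold: Σm=0, L=12 even, 2≤4≤8.
N = 11·7·9 = 693
Δ = 4!·6!·2!/13! = 1/180180
Racah Σ t=1..3: t=1:−1/576 t=2:+1/144 t=3:−1/576 = 1/288
⇒ 3j(5 3 4; 0 0 0)² = 20/1001, sgn +1
Racah Σ t=2..3: t=2:+1/2880 t=3:−1/1440 = -1/2880
⇒ 3j(5 3 4; -3 0 3)² = 7/715, sgn +1
4πI² = N·(3j₀)²·(3jₘ)² = 252/1859
I = +1·√(0.135557/4π) = 0.10386175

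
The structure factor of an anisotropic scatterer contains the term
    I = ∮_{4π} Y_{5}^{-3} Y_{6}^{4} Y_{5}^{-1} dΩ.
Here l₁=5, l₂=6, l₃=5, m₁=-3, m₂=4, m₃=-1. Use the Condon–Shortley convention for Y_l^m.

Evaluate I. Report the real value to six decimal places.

Rules hold: Σm=0, L=16 even, 1≤5≤11.
N = 11·13·11 = 1573
Δ = 6!·4!·6!/17! = 1/28588560
Racah Σ t=1..5: t=1:−1/345600 t=2:+1/13824 t=3:−1/5184 t=4:+1/13824 t=5:−1/345600 = -7/129600
⇒ 3j(5 6 5; 0 0 0)² = 80/7293, sgn +1
Racah Σ t=4..6: t=4:+1/829440 t=5:−1/86400 t=6:+1/138240 = -13/4147200
⇒ 3j(5 6 5; -3 4 -1)² = 13/3740, sgn -1
4πI² = N·(3j₀)²·(3jₘ)² = 52/867
I = -1·√(0.0599769/4π) = -0.06908555

-0.069086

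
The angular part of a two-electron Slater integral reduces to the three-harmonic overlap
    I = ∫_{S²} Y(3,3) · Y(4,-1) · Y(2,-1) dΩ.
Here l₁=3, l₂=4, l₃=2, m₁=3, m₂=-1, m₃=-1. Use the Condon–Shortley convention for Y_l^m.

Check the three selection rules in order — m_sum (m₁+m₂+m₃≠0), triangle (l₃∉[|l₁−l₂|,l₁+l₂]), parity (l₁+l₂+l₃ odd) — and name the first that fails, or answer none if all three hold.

azimuthal sum: 3 − 1 − 1 = 1  ✗
1 ≤ 2 ≤ 7 (triangle on l)
L = 3 + 4 + 2 = 9 (odd)

m_sum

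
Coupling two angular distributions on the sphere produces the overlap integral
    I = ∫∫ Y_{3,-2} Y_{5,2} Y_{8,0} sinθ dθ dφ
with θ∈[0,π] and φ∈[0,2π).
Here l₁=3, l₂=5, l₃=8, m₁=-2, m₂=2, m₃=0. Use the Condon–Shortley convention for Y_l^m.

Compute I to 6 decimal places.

Checks pass: Σm=0; 16 even; l₃=8∈[2,8].
(2·3+1)(2·5+1)(2·8+1) = 1309
Δ: 0! 6! 10! / 17! → 1/136136
sum: t=0:+1/518400 = 1/518400
3j²(3 5 8; 0 0 0) = Δ·Π!·Σ² = 56/2431  (sign +1)
sum: t=0:+1/3628800 = 1/3628800
3j²(3 5 8; -2 2 0) = Δ·Π!·Σ² = 8/2431  (sign +1)
combine: 4πI² = 1309·56/2431·8/2431 = 3136/31603
take √, sign +1: I = 0.08886258

0.088863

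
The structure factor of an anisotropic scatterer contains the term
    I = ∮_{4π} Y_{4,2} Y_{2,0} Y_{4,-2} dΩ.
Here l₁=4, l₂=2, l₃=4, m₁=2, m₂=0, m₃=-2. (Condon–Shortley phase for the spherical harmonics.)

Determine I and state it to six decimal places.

m-sum 0 ✓  L=10 even ✓  2≤4≤6 ✓
Π(2lᵢ+1) = 9×5×9 = 405
triangle coeff Δ(4,2,4) = 1/13860
Σ_t [0,2]: t=0:+1/192 t=1:−1/36 t=2:+1/192 = -5/288
(3j)²=20/693 [(4 2 4; 0 0 0)], sign=-1
Σ_t [0,2]: t=0:+1/192 t=1:−1/120 t=2:+1/2880 = -1/360
(3j)²=16/3465 [(4 2 4; 2 0 -2)], sign=-1
⇒ 4πI² = 320/5929
I = (+1)√(320/5929/(4π)) = 0.06553591

0.065536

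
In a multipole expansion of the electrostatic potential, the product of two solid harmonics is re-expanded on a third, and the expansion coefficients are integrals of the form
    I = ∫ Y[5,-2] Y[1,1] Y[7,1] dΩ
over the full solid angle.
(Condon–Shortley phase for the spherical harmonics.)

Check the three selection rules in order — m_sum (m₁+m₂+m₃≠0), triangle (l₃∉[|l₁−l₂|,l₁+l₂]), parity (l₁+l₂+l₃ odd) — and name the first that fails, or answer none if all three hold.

m₁+m₂+m₃ = -2 + 1 + 1 = 0  ✓
triangle: |5−1|=4 ≤ l₃=7 ≤ 5+1=6  ✗
parity: l₁+l₂+l₃ = 13 is odd

triangle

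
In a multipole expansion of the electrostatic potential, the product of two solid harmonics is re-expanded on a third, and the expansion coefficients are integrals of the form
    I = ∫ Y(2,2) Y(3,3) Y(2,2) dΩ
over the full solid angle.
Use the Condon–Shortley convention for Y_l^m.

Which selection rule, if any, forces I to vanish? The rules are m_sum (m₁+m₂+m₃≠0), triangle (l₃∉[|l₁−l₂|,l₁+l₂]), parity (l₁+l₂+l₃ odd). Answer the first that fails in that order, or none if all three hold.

m_sum

azimuthal sum: 2 + 3 + 2 = 7  ✗
1 ≤ 2 ≤ 5 (triangle on l)
L = 2 + 3 + 2 = 7 (odd)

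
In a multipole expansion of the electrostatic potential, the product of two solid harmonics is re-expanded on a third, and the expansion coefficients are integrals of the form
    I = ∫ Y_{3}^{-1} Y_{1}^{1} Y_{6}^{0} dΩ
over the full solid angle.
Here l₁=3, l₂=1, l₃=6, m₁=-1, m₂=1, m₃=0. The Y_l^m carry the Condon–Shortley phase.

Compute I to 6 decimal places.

0.000000

l₃=6 ∉ [2,4] — triangle fails ⇒ I = 0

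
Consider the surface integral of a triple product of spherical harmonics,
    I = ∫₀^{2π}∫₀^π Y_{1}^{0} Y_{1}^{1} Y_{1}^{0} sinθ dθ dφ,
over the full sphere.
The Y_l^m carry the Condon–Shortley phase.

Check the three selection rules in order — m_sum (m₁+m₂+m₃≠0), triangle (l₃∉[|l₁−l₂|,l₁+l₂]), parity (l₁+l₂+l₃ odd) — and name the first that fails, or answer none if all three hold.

m_sum

azimuthal sum: 0 + 1 + 0 = 1  ✗
0 ≤ 1 ≤ 2 (triangle on l)
L = 1 + 1 + 1 = 3 (odd)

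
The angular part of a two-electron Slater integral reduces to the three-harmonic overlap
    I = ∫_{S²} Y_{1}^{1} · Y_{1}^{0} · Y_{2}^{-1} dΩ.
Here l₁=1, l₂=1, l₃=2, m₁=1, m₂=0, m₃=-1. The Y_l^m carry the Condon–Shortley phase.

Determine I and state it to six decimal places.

-0.218510

m-sum 0 ✓  L=4 even ✓  0≤2≤2 ✓
Π(2lᵢ+1) = 3×3×5 = 45
triangle coeff Δ(1,1,2) = 1/30
Σ_t [0,0]: t=0:+1/1 = 1/1
(3j)²=2/15 [(1 1 2; 0 0 0)], sign=+1
Σ_t [0,0]: t=0:+1/2 = 1/2
(3j)²=1/10 [(1 1 2; 1 0 -1)], sign=-1
⇒ 4πI² = 3/5
I = (-1)√(3/5/(4π)) = -0.21850969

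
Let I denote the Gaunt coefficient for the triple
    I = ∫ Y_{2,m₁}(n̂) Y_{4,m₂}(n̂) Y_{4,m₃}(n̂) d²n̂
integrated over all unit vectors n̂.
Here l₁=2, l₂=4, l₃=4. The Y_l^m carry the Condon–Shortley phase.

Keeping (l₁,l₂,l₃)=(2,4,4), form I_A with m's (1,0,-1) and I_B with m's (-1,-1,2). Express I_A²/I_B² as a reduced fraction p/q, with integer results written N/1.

10/81

Shared (l₁,l₂,l₃)=(2,4,4): N and (l;000)² cancel in I_A²/I_B².
A: Δ = 2!·2!·6!/11! = 1/13860; Racah Σ t=0..1: t=0:+1/96 t=1:−1/72 = -1/288; ⇒ 3j(2 4 4; 1 0 -1)² = 1/462, sgn +1
B: Δ = 2!·2!·6!/11! = 1/13860; Racah Σ t=1..2: t=1:−1/96 t=2:+1/240 = -1/160; ⇒ 3j(2 4 4; -1 -1 2)² = 27/1540, sgn -1
I_A²/I_B² = (1/462)/(27/1540) = 10/81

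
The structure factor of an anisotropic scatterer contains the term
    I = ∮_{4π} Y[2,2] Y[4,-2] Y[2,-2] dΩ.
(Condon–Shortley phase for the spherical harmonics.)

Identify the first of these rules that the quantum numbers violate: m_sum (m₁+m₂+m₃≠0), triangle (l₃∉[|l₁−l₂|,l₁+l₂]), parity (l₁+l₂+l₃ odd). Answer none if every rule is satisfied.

m_sum

azimuthal sum: 2 − 2 − 2 = -2  ✗
2 ≤ 2 ≤ 6 (triangle on l)
L = 2 + 4 + 2 = 8 (even)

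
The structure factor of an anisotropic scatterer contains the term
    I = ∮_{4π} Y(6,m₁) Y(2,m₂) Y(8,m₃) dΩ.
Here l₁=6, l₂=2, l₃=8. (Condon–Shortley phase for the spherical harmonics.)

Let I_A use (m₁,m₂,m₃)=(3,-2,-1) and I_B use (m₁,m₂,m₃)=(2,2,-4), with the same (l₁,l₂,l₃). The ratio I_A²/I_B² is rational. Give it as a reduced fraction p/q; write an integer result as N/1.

7/99

Same 6,2,8: normalisation and zero-m 3j drop out of the ratio.
A: Δ: 0! 12! 4! / 17! → 1/30940; sum: t=0:+1/52254720 = 1/52254720; 3j²(6 2 8; 3 -2 -1) = Δ·Π!·Σ² = 1/884  (sign -1)
B: Δ: 0! 12! 4! / 17! → 1/30940; sum: t=0:+1/23224320 = 1/23224320; 3j²(6 2 8; 2 2 -4) = Δ·Π!·Σ² = 99/6188  (sign +1)
I_A²/I_B² = (1/884)/(99/6188) = 7/99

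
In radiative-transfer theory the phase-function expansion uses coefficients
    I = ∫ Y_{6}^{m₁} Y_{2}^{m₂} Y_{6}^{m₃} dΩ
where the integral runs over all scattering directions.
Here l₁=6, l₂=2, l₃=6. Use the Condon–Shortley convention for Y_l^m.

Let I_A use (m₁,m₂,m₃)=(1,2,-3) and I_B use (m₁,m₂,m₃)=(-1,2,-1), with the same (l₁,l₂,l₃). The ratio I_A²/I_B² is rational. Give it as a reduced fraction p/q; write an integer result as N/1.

40/49

Shared (l₁,l₂,l₃)=(6,2,6): N and (l;000)² cancel in I_A²/I_B².
A: Δ = 2!·10!·2!/15! = 1/90090; Racah Σ t=2..2: t=2:+1/120960 = 1/120960; ⇒ 3j(6 2 6; 1 2 -3)² = 24/1001, sgn -1
B: Δ = 2!·10!·2!/15! = 1/90090; Racah Σ t=2..2: t=2:+1/57600 = 1/57600; ⇒ 3j(6 2 6; -1 2 -1)² = 21/715, sgn -1
I_A²/I_B² = (24/1001)/(21/715) = 40/49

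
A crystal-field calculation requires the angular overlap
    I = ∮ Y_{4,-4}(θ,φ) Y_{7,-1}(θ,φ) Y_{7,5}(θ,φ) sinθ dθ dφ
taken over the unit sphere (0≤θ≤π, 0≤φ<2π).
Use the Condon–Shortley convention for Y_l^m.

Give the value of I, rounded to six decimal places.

Checks pass: Σm=0; 18 even; l₃=7∈[3,11].
(2·4+1)(2·7+1)(2·7+1) = 2025
Δ: 4! 4! 10! / 19! → 1/58198140
sum: t=0:+1/17418240 t=1:−1/622080 t=2:+1/230400 t=3:−1/622080 t=4:+1/17418240 = 1/806400
3j²(4 7 7; 0 0 0) = Δ·Π!·Σ² = 2268/230945  (sign -1)
sum: t=4:+1/46448640 = 1/46448640
3j²(4 7 7; -4 -1 5) = Δ·Π!·Σ² = 75/8398  (sign +1)
combine: 4πI² = 2025·2268/230945·75/8398 = 34445250/193947611
take √, sign -1: I = -0.11888239

-0.118882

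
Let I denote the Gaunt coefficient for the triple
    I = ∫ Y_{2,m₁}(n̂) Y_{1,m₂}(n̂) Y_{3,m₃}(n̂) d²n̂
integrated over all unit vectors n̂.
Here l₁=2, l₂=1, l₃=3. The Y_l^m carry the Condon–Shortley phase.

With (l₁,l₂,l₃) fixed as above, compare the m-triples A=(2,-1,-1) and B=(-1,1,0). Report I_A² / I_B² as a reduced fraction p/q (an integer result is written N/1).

Same 2,1,3: normalisation and zero-m 3j drop out of the ratio.
A: Δ: 0! 4! 2! / 7! → 1/105; sum: t=0:+1/48 = 1/48; 3j²(2 1 3; 2 -1 -1) = Δ·Π!·Σ² = 1/105  (sign +1)
B: Δ: 0! 4! 2! / 7! → 1/105; sum: t=0:+1/12 = 1/12; 3j²(2 1 3; -1 1 0) = Δ·Π!·Σ² = 1/35  (sign -1)
I_A²/I_B² = (1/105)/(1/35) = 1/3

1/3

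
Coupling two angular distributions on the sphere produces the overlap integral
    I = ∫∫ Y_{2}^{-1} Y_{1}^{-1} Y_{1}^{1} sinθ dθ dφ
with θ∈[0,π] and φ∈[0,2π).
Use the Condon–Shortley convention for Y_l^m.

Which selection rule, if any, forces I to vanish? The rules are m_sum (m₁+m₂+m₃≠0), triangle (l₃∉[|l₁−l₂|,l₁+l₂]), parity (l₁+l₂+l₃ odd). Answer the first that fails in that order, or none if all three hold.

m₁+m₂+m₃ = -1 − 1 + 1 = -1  ✗
triangle: |2−1|=1 ≤ l₃=1 ≤ 2+1=3
parity: l₁+l₂+l₃ = 4 is even

m_sum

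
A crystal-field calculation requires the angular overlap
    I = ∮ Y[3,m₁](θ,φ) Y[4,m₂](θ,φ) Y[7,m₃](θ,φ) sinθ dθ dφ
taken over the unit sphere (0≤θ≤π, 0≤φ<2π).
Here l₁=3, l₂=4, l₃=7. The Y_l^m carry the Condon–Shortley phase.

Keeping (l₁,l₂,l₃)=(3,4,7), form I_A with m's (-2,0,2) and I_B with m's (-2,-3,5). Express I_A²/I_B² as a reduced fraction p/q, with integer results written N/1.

35/88

l's match ⇒ only the (l;m) 3-j factors differ between A and B.
A: triangle coeff Δ(3,4,7) = 1/45045; Σ_t [0,0]: t=0:+1/69120 = 1/69120; (3j)²=2/143 [(3 4 7; -2 0 2)], sign=-1
B: triangle coeff Δ(3,4,7) = 1/45045; Σ_t [0,0]: t=0:+1/604800 = 1/604800; (3j)²=16/455 [(3 4 7; -2 -3 5)], sign=+1
I_A²/I_B² = (2/143)/(16/455) = 35/88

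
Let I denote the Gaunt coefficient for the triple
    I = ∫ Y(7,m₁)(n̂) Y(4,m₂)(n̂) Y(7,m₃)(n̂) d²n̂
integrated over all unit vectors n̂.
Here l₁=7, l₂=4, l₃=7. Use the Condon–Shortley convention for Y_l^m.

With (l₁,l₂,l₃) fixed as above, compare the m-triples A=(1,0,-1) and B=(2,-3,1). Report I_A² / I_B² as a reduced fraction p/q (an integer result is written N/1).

Same 7,4,7: normalisation and zero-m 3j drop out of the ratio.
A: Δ: 4! 10! 4! / 19! → 1/58198140; sum: t=0:+1/9953280 t=1:−1/518400 t=2:+1/276480 t=3:−1/1088640 t=4:+1/46448640 = 23/25804800; 3j²(7 4 7; 1 0 -1) = Δ·Π!·Σ² = 42849/6466460  (sign +1)
B: Δ: 4! 10! 4! / 19! → 1/58198140; sum: t=0:+1/2073600 t=1:−1/2488320 = 1/12441600; 3j²(7 4 7; 2 -3 1) = Δ·Π!·Σ² = 98/138567  (sign +1)
I_A²/I_B² = (42849/6466460)/(98/138567) = 128547/13720

128547/13720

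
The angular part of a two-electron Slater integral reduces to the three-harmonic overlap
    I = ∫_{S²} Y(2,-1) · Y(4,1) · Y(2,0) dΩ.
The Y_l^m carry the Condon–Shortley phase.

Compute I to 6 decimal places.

-0.220728

m-sum 0 ✓  L=8 even ✓  2≤2≤6 ✓
Π(2lᵢ+1) = 5×9×5 = 225
triangle coeff Δ(2,4,2) = 1/630
Σ_t [2,2]: t=2:+1/16 = 1/16
(3j)²=2/35 [(2 4 2; 0 0 0)], sign=+1
Σ_t [3,3]: t=3:−1/24 = -1/24
(3j)²=1/21 [(2 4 2; -1 1 0)], sign=-1
⇒ 4πI² = 30/49
I = (-1)√(30/49/(4π)) = -0.22072812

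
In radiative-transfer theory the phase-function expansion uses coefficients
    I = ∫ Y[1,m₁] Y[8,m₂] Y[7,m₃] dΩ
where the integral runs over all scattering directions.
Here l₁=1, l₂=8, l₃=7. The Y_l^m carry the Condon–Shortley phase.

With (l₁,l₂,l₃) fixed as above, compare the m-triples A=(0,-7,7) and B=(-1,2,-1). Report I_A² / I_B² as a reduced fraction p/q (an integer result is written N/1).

Same 1,8,7: normalisation and zero-m 3j drop out of the ratio.
A: Δ: 2! 0! 14! / 17! → 1/2040; sum: t=1:−1/87178291200 = -1/87178291200; 3j²(1 8 7; 0 -7 7) = Δ·Π!·Σ² = 1/136  (sign -1)
B: Δ: 2! 0! 14! / 17! → 1/2040; sum: t=2:+1/58060800 = 1/58060800; 3j²(1 8 7; -1 2 -1) = Δ·Π!·Σ² = 3/136  (sign +1)
I_A²/I_B² = (1/136)/(3/136) = 1/3

1/3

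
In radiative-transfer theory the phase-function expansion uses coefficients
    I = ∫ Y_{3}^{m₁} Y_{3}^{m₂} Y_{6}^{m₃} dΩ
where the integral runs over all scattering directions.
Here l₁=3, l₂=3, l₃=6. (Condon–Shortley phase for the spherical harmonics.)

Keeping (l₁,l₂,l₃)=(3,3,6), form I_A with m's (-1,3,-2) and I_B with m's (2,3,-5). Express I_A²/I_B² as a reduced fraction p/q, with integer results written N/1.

2/33

Shared (l₁,l₂,l₃)=(3,3,6): N and (l;000)² cancel in I_A²/I_B².
A: Δ = 0!·6!·6!/13! = 1/12012; Racah Σ t=0..0: t=0:+1/34560 = 1/34560; ⇒ 3j(3 3 6; -1 3 -2)² = 1/429, sgn +1
B: Δ = 0!·6!·6!/13! = 1/12012; Racah Σ t=0..0: t=0:+1/86400 = 1/86400; ⇒ 3j(3 3 6; 2 3 -5)² = 1/26, sgn -1
I_A²/I_B² = (1/429)/(1/26) = 2/33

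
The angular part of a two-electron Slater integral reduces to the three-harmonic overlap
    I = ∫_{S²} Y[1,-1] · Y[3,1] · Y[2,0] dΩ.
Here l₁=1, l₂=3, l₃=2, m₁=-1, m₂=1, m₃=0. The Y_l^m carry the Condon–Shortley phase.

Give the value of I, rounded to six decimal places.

-0.202301

Rules hold: Σm=0, L=6 even, 2≤2≤4.
N = 3·7·5 = 105
Δ = 2!·0!·4!/7! = 1/105
Racah Σ t=1..1: t=1:−1/4 = -1/4
⇒ 3j(1 3 2; 0 0 0)² = 3/35, sgn -1
Racah Σ t=2..2: t=2:+1/8 = 1/8
⇒ 3j(1 3 2; -1 1 0)² = 2/35, sgn +1
4πI² = N·(3j₀)²·(3jₘ)² = 18/35
I = -1·√(0.514286/4π) = -0.20230066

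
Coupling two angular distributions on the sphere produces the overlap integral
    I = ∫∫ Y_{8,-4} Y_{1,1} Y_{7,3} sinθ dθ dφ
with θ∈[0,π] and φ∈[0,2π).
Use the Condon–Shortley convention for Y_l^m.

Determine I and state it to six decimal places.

0.248575

Checks pass: Σm=0; 16 even; l₃=7∈[7,9].
(2·8+1)(2·1+1)(2·7+1) = 765
Δ: 2! 14! 0! / 17! → 1/2040
sum: t=1:−1/25401600 = -1/25401600
3j²(8 1 7; 0 0 0) = Δ·Π!·Σ² = 8/255  (sign +1)
sum: t=2:+1/174182400 = 1/174182400
3j²(8 1 7; -4 1 3) = Δ·Π!·Σ² = 11/340  (sign +1)
combine: 4πI² = 765·8/255·11/340 = 66/85
take √, sign +1: I = 0.24857507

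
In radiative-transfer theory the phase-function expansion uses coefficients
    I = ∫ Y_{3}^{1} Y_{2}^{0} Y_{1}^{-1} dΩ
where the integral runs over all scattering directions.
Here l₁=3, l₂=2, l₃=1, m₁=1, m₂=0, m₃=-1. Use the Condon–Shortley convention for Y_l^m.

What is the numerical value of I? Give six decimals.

-0.202301

m-sum 0 ✓  L=6 even ✓  1≤1≤5 ✓
Π(2lᵢ+1) = 7×5×3 = 105
triangle coeff Δ(3,2,1) = 1/105
Σ_t [2,2]: t=2:+1/4 = 1/4
(3j)²=3/35 [(3 2 1; 0 0 0)], sign=-1
Σ_t [2,2]: t=2:+1/8 = 1/8
(3j)²=2/35 [(3 2 1; 1 0 -1)], sign=+1
⇒ 4πI² = 18/35
I = (-1)√(18/35/(4π)) = -0.20230066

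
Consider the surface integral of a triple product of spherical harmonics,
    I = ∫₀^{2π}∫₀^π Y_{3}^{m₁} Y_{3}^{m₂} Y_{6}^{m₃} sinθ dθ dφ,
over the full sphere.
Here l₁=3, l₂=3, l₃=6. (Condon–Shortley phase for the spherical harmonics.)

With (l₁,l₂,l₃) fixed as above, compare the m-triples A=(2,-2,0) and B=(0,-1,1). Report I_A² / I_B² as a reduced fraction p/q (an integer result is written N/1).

18/175

l's match ⇒ only the (l;m) 3-j factors differ between A and B.
A: triangle coeff Δ(3,3,6) = 1/12012; Σ_t [0,0]: t=0:+1/14400 = 1/14400; (3j)²=3/1001 [(3 3 6; 2 -2 0)], sign=+1
B: triangle coeff Δ(3,3,6) = 1/12012; Σ_t [0,0]: t=0:+1/1728 = 1/1728; (3j)²=25/858 [(3 3 6; 0 -1 1)], sign=-1
I_A²/I_B² = (3/1001)/(25/858) = 18/175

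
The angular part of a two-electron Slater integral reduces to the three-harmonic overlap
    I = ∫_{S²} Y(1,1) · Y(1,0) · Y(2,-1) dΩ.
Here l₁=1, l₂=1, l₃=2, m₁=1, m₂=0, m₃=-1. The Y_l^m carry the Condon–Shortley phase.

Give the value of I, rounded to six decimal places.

m-sum 0 ✓  L=4 even ✓  0≤2≤2 ✓
Π(2lᵢ+1) = 3×3×5 = 45
triangle coeff Δ(1,1,2) = 1/30
Σ_t [0,0]: t=0:+1/1 = 1/1
(3j)²=2/15 [(1 1 2; 0 0 0)], sign=+1
Σ_t [0,0]: t=0:+1/2 = 1/2
(3j)²=1/10 [(1 1 2; 1 0 -1)], sign=-1
⇒ 4πI² = 3/5
I = (-1)√(3/5/(4π)) = -0.21850969

-0.218510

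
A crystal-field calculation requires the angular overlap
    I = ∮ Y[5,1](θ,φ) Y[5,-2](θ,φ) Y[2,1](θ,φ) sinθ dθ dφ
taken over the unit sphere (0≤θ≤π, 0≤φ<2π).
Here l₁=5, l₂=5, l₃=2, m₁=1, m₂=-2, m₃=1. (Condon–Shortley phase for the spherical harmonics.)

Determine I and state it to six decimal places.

Checks pass: Σm=0; 12 even; l₃=2∈[0,10].
(2·5+1)(2·5+1)(2·2+1) = 605
Δ: 8! 2! 2! / 13! → 1/38610
sum: t=3:−1/2880 t=4:+1/576 t=5:−1/2880 = 1/960
3j²(5 5 2; 0 0 0) = Δ·Π!·Σ² = 10/429  (sign +1)
sum: t=2:+1/2880 t=3:−1/1440 = -1/2880
3j²(5 5 2; 1 -2 1) = Δ·Π!·Σ² = 7/715  (sign +1)
combine: 4πI² = 605·10/429·7/715 = 70/507
take √, sign +1: I = 0.10481902

0.104819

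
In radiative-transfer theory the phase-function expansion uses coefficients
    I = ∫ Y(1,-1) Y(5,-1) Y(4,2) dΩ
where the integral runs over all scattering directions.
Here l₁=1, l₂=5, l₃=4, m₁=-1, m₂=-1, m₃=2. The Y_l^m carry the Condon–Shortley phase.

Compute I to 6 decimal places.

-0.120286

m-sum 0 ✓  L=10 even ✓  4≤4≤6 ✓
Π(2lᵢ+1) = 3×11×9 = 297
triangle coeff Δ(1,5,4) = 1/495
Σ_t [1,1]: t=1:−1/576 = -1/576
(3j)²=5/99 [(1 5 4; 0 0 0)], sign=-1
Σ_t [2,2]: t=2:+1/2880 = 1/2880
(3j)²=2/165 [(1 5 4; -1 -1 2)], sign=+1
⇒ 4πI² = 2/11
I = (-1)√(2/11/(4π)) = -0.12028562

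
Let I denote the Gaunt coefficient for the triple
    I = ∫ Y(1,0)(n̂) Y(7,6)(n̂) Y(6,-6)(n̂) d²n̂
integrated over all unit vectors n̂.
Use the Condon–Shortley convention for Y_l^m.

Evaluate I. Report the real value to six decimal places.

Rules hold: Σm=0, L=14 even, 6≤6≤8.
N = 3·15·13 = 585
Δ = 2!·0!·12!/15! = 1/1365
Racah Σ t=1..1: t=1:−1/518400 = -1/518400
⇒ 3j(1 7 6; 0 0 0)² = 7/195, sgn -1
Racah Σ t=1..1: t=1:−1/479001600 = -1/479001600
⇒ 3j(1 7 6; 0 6 -6)² = 1/105, sgn -1
4πI² = N·(3j₀)²·(3jₘ)² = 1/5
I = +1·√(0.2/4π) = 0.12615663

0.126157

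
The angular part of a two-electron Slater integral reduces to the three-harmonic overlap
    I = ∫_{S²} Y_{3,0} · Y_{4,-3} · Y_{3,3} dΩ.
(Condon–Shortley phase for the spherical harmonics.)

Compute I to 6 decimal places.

0.203551

m-sum 0 ✓  L=10 even ✓  1≤3≤7 ✓
Π(2lᵢ+1) = 7×9×7 = 441
triangle coeff Δ(3,4,3) = 1/34650
Σ_t [1,3]: t=1:−1/72 t=2:+1/16 t=3:−1/72 = 5/144
(3j)²=2/77 [(3 4 3; 0 0 0)], sign=-1
Σ_t [1,1]: t=1:−1/288 = -1/288
(3j)²=1/22 [(3 4 3; 0 -3 3)], sign=-1
⇒ 4πI² = 63/121
I = (+1)√(63/121/(4π)) = 0.20355073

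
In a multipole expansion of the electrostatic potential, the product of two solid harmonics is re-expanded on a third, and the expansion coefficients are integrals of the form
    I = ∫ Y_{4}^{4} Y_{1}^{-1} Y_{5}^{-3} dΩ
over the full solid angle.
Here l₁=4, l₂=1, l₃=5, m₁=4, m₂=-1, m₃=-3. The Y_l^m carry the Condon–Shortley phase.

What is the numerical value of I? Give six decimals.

m-sum 0 ✓  L=10 even ✓  3≤5≤5 ✓
Π(2lᵢ+1) = 9×3×11 = 297
triangle coeff Δ(4,1,5) = 1/495
Σ_t [0,0]: t=0:+1/576 = 1/576
(3j)²=5/99 [(4 1 5; 0 0 0)], sign=-1
Σ_t [0,0]: t=0:+1/80640 = 1/80640
(3j)²=1/495 [(4 1 5; 4 -1 -3)], sign=+1
⇒ 4πI² = 1/33
I = (-1)√(1/33/(4π)) = -0.04910640

-0.049106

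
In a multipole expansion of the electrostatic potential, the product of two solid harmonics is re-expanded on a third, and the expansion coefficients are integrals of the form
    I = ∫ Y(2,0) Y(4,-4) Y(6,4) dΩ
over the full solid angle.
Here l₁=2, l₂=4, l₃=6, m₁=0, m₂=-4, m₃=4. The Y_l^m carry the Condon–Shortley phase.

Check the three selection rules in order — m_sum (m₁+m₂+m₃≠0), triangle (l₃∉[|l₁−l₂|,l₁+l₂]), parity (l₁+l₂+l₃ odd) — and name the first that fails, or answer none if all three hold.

none

Σmᵢ = 0  ✓
l₃∈[|l₁−l₂|,l₁+l₂]=[2,6], have l₃=6  ✓
Σlᵢ = 12 ⇒ even  ✓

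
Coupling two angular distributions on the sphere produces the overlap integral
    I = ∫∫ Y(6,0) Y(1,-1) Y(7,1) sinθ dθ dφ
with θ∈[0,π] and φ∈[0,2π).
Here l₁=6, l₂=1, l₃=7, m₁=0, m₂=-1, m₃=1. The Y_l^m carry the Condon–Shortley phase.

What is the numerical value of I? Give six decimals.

m-sum 0 ✓  L=14 even ✓  5≤7≤7 ✓
Π(2lᵢ+1) = 13×3×15 = 585
triangle coeff Δ(6,1,7) = 1/1365
Σ_t [0,0]: t=0:+1/518400 = 1/518400
(3j)²=7/195 [(6 1 7; 0 0 0)], sign=-1
Σ_t [0,0]: t=0:+1/1036800 = 1/1036800
(3j)²=4/195 [(6 1 7; 0 -1 1)], sign=+1
⇒ 4πI² = 28/65
I = (-1)√(28/65/(4π)) = -0.18514731

-0.185147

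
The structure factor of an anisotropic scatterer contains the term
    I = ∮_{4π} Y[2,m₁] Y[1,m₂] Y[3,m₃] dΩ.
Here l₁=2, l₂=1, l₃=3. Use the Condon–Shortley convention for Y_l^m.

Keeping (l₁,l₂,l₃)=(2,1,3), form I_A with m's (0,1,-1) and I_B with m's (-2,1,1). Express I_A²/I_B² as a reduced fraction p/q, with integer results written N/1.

l's match ⇒ only the (l;m) 3-j factors differ between A and B.
A: triangle coeff Δ(2,1,3) = 1/105; Σ_t [0,0]: t=0:+1/8 = 1/8; (3j)²=2/35 [(2 1 3; 0 1 -1)], sign=+1
B: triangle coeff Δ(2,1,3) = 1/105; Σ_t [0,0]: t=0:+1/48 = 1/48; (3j)²=1/105 [(2 1 3; -2 1 1)], sign=+1
I_A²/I_B² = (2/35)/(1/105) = 6/1

6/1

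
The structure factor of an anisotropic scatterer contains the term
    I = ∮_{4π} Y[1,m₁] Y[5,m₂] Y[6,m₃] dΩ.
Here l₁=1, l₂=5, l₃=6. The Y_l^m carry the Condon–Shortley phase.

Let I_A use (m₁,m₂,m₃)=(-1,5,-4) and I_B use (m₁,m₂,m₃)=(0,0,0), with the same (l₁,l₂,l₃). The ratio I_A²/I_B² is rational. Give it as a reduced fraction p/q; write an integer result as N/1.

1/36

Same 1,5,6: normalisation and zero-m 3j drop out of the ratio.
A: Δ: 0! 2! 10! / 13! → 1/858; sum: t=0:+1/7257600 = 1/7257600; 3j²(1 5 6; -1 5 -4) = Δ·Π!·Σ² = 1/858  (sign +1)
B: Δ: 0! 2! 10! / 13! → 1/858; sum: t=0:+1/14400 = 1/14400; 3j²(1 5 6; 0 0 0) = Δ·Π!·Σ² = 6/143  (sign +1)
I_A²/I_B² = (1/858)/(6/143) = 1/36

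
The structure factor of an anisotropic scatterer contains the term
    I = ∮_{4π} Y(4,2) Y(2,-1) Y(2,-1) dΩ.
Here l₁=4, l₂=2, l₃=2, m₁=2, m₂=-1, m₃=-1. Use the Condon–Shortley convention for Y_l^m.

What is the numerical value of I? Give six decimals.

Rules hold: Σm=0, L=8 even, 2≤2≤6.
N = 9·5·5 = 225
Δ = 4!·4!·0!/9! = 1/630
Racah Σ t=2..2: t=2:+1/16 = 1/16
⇒ 3j(4 2 2; 0 0 0)² = 2/35, sgn +1
Racah Σ t=1..1: t=1:−1/36 = -1/36
⇒ 3j(4 2 2; 2 -1 -1)² = 4/63, sgn +1
4πI² = N·(3j₀)²·(3jₘ)² = 40/49
I = +1·√(0.816327/4π) = 0.25487487

0.254875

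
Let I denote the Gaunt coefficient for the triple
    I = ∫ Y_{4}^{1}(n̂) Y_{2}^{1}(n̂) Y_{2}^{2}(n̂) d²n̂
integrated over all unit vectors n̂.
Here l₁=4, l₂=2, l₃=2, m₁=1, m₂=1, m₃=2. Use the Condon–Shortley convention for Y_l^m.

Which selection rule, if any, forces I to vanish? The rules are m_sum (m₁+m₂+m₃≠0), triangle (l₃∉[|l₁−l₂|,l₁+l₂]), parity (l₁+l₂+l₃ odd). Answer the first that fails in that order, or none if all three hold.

Σmᵢ = 4  ✗
l₃∈[|l₁−l₂|,l₁+l₂]=[2,6], have l₃=2
Σlᵢ = 8 ⇒ even

m_sum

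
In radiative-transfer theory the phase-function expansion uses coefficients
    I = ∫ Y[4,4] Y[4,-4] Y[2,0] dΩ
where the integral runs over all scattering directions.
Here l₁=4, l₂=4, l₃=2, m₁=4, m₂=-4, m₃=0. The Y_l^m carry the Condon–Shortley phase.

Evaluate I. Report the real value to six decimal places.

m-sum 0 ✓  L=10 even ✓  0≤2≤8 ✓
Π(2lᵢ+1) = 9×9×5 = 405
triangle coeff Δ(4,4,2) = 1/13860
Σ_t [2,4]: t=2:+1/192 t=3:−1/36 t=4:+1/192 = -5/288
(3j)²=20/693 [(4 4 2; 0 0 0)], sign=-1
Σ_t [0,0]: t=0:+1/2880 = 1/2880
(3j)²=28/495 [(4 4 2; 4 -4 0)], sign=+1
⇒ 4πI² = 80/121
I = (-1)√(80/121/(4π)) = -0.22937568

-0.229376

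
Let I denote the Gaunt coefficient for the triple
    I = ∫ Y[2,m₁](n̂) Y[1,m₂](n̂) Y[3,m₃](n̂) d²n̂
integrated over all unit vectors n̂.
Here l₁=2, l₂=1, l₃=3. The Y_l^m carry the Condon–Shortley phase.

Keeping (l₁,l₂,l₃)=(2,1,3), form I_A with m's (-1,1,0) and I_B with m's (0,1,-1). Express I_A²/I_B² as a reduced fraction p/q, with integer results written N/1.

1/2

Shared (l₁,l₂,l₃)=(2,1,3): N and (l;000)² cancel in I_A²/I_B².
A: Δ = 0!·4!·2!/7! = 1/105; Racah Σ t=0..0: t=0:+1/12 = 1/12; ⇒ 3j(2 1 3; -1 1 0)² = 1/35, sgn -1
B: Δ = 0!·4!·2!/7! = 1/105; Racah Σ t=0..0: t=0:+1/8 = 1/8; ⇒ 3j(2 1 3; 0 1 -1)² = 2/35, sgn +1
I_A²/I_B² = (1/35)/(2/35) = 1/2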